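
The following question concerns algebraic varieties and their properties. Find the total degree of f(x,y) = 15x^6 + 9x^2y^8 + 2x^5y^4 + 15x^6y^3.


Examine each term for its total degree (sum of exponents).
  Term '15x^6' has total degree 6+0 = 6.
  Term '9x^2y^8' has total degree 2+8 = 10.
  Term '2x^5y^4' has total degree 5+4 = 9.
  Term '15x^6y^3' has total degree 6+3 = 9.
The maximum total degree among all terms is 10.

10


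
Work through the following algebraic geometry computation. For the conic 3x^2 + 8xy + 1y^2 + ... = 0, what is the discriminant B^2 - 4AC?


The discriminant of a conic Ax^2 + Bxy + Cy^2 + ... = 0 is B^2 - 4AC.
B^2 = 8^2 = 64
4AC = 4*3*1 = 12
Discriminant = 64 - 12 = 52

52


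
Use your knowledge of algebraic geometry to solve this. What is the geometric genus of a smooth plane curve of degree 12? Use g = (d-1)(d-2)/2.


Using the genus formula for smooth plane curves:
g = (d-1)(d-2)/2
g = (12-1)(12-2)/2
g = 11*10/2
g = 110/2 = 55

55


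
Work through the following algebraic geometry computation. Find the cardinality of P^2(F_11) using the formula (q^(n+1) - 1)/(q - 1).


P^2(F_11) has (q^(n+1) - 1)/(q - 1) points.
= 11^2 + 11^1 + 11^0
= 121 + 11 + 1
= 133

133


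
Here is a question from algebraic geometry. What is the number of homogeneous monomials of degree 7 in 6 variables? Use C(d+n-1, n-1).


The number of degree-7 monomials in 6 variables is C(d+n-1, n-1).
= C(7+6-1, 6-1) = C(12, 5)
= 792

792


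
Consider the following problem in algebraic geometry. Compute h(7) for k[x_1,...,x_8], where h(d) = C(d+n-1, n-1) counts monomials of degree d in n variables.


The Hilbert function for the polynomial ring in 8 variables is:
h(d) = C(d+n-1, n-1)
h(7) = C(7+8-1, 8-1) = C(14, 7)
= 14! / (7! * 7!)
= 3432

3432


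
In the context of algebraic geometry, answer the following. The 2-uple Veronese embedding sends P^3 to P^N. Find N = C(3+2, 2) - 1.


The Veronese embedding v_d: P^n -> P^N maps each point to all
degree-d monomials in n+1 homogeneous coordinates.
N = C(n+d, d) - 1
N = C(3+2, 2) - 1
N = C(5, 2) - 1
C(5, 2) = 10
N = 10 - 1 = 9

9


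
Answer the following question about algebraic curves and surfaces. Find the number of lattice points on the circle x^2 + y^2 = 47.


Systematically check integer values of x where x^2 <= 47.
For each valid x, check if 47 - x^2 is a perfect square.
Total integer solutions found: 0

0


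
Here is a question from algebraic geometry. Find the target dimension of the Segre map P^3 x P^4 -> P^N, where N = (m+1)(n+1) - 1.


The Segre embedding maps P^m x P^n into P^N via
all products of coordinates from each factor.
N = (m+1)(n+1) - 1
N = (3+1)(4+1) - 1
N = 4*5 - 1
N = 20 - 1 = 19

19


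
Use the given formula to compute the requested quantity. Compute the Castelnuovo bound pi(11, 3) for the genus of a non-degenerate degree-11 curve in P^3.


Castelnuovo's bound: write d - 1 = m(r-1) + epsilon with 0 <= epsilon < r-1.
d - 1 = 11 - 1 = 10
r - 1 = 3 - 1 = 2
10 = 5*2 + 0, so m = 5, epsilon = 0
pi(d, r) = m(m-1)(r-1)/2 + m*epsilon
= 5*4*2/2 + 5*0
= 40/2 + 0
= 20 + 0 = 20

20


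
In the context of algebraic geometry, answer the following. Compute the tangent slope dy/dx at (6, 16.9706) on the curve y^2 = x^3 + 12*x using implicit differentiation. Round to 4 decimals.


Using implicit differentiation of y^2 = x^3 + 12*x:
2y * dy/dx = 3x^2 + 12
dy/dx = (3x^2 + 12)/(2y)
Numerator: 3*6^2 + 12 = 120
Denominator: 2*16.9706 = 33.9412
dy/dx = 120/33.9412 = 3.5355

3.5355


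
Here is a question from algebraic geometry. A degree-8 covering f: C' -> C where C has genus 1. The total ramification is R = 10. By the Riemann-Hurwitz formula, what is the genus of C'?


Riemann-Hurwitz formula: 2g' - 2 = d(2g - 2) + R
Given: d = 8, g = 1, R = 10
2g' - 2 = 8*(2*1 - 2) + 10
2g' - 2 = 8*0 + 10
2g' - 2 = 0 + 10 = 10
2g' = 12
g' = 6

6


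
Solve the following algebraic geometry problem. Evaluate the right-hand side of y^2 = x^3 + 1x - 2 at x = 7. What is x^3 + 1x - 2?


Compute x^3 + 1x - 2 at x = 7:
x^3 = 7^3 = 343
1*x = 1*7 = 7
Sum: 343 + 7 - 2 = 348

348


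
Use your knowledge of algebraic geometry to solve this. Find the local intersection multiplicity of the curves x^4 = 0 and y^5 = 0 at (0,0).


The intersection multiplicity of V(x^a) and V(y^b) at the origin is:
I(O; V(x^4), V(y^5)) = dim_k(k[x,y]/(x^4, y^5))
A basis for k[x,y]/(x^4, y^5) is the set of monomials x^i * y^j
where 0 <= i < 4 and 0 <= j < 5.
The number of such monomials is 4 * 5 = 20

20


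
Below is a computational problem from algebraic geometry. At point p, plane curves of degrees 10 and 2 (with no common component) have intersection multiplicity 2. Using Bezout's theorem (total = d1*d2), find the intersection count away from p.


By Bezout's theorem, the total intersection number is d1 * d2.
Total = 10 * 2 = 20
Intersection multiplicity at p = 2
Remaining intersections = 20 - 2 = 18

18


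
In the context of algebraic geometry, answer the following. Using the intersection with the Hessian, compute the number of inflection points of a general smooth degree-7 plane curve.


For a general smooth plane curve C of degree d, the inflection points are
the intersection of C with its Hessian curve, which has degree 3(d-2).
By Bezout, the total intersection number is d * 3(d-2) = 7 * 15 = 105.
For a general curve every flex is ordinary, so each contributes
multiplicity 1 to C·Hess(C), and the number of distinct inflection
points is 3d(d-2).
Inflection points = 3*7*(7-2) = 3*7*5 = 105

105


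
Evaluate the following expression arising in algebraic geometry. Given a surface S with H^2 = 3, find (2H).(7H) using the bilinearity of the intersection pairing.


Using bilinearity of the intersection pairing on a surface S:
(aH).(bH) = ab * (H.H)
We have H^2 = 3.
D.E = (2H).(7H) = 2*7*3
= 14*3
= 42

42


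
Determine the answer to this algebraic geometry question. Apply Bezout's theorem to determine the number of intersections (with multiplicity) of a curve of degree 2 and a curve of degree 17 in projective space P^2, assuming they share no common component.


Bezout's theorem states the intersection count equals the product of degrees.
Intersection count = 2 * 17 = 34

34


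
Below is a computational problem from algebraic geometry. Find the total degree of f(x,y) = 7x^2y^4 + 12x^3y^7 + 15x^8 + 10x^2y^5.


Examine each term for its total degree (sum of exponents).
  Term '7x^2y^4' has total degree 2+4 = 6.
  Term '12x^3y^7' has total degree 3+7 = 10.
  Term '15x^8' has total degree 8+0 = 8.
  Term '10x^2y^5' has total degree 2+5 = 7.
The maximum total degree among all terms is 10.

10


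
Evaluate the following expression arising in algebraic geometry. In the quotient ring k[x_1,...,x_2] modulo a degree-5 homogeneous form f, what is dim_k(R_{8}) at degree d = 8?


For R = k[x_1,...,x_n]/(f) with f homogeneous of degree e:
The Hilbert series is (1 - t^e)/(1 - t)^n.
So h(d) = C(d+n-1, n-1) - C(d-e+n-1, n-1) for d >= e.
With n=2, e=5, d=8:
C(8+2-1, 2-1) = C(9, 1) = 9
C(8-5+2-1, 2-1) = C(4, 1) = 4
h(8) = 9 - 4 = 5

5


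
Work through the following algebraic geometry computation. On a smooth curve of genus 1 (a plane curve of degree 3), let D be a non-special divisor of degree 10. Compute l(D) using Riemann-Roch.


First, compute the genus of a smooth plane curve of degree 3:
g = (d-1)(d-2)/2 = (3-1)(3-2)/2 = 1
For a non-special divisor D (i.e., h^1(D) = 0), Riemann-Roch gives:
l(D) = deg(D) - g + 1
Since deg(D) = 10 >= 2g - 1 = 1, D is non-special.
l(D) = 10 - 1 + 1 = 10

10


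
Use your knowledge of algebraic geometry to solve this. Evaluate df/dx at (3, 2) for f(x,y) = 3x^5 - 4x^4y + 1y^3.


df/dx = 5*3*x^4 + 4*(-4)*x^3*y
At (3,2): 5*3*3^4 + 4*(-4)*3^3*2
= 1215 - 864
= 351

351


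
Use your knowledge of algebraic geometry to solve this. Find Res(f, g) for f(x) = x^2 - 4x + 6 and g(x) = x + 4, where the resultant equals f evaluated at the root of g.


For Res(f, x - c), we evaluate f at x = c.
f(-4) = (-4)^2 - 4*(-4) + 6
= 16 + 16 + 6
= 32 + 6 = 38
Res(f, g) = 38

38


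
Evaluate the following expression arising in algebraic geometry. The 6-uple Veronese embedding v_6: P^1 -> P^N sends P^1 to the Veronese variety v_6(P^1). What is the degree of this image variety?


The Veronese variety v_6(P^1) has degree d^r.
d^r = 6^1 = 6

6


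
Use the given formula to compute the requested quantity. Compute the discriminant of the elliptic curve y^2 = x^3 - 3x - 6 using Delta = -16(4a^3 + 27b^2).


Compute each component:
4a^3 = 4*(-3)^3 = 4*(-27) = -108
27b^2 = 27*(-6)^2 = 27*36 = 972
4a^3 + 27b^2 = -108 + 972 = 864
Delta = -16*864 = -13824

-13824


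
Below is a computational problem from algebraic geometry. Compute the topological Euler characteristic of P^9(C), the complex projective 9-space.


The complex projective space P^9 has one cell in each even real dimension 0, 2, ..., 18.
The cohomology groups are H^{2k}(P^9) = Z for k = 0,...,9, and 0 otherwise.
Euler characteristic = sum of Betti numbers = 1 per even-dimensional cohomology group.
chi(P^9) = 9 + 1 = 10

10


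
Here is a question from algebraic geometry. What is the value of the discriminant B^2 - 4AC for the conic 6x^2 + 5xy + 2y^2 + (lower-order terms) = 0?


The discriminant of a conic Ax^2 + Bxy + Cy^2 + ... = 0 is B^2 - 4AC.
B^2 = 5^2 = 25
4AC = 4*6*2 = 48
Discriminant = 25 - 48 = -23

-23


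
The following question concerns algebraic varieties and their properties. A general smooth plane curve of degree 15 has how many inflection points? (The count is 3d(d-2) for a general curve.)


For a general smooth plane curve C of degree d, the inflection points are
the intersection of C with its Hessian curve, which has degree 3(d-2).
By Bezout, the total intersection number is d * 3(d-2) = 15 * 39 = 585.
For a general curve every flex is ordinary, so each contributes
multiplicity 1 to C·Hess(C), and the number of distinct inflection
points is 3d(d-2).
Inflection points = 3*15*(15-2) = 3*15*13 = 585

585


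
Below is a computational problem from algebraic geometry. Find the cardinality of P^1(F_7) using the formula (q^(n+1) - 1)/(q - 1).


P^1(F_7) has (q^(n+1) - 1)/(q - 1) points.
= 7^1 + 7^0
= 7 + 1
= 8

8


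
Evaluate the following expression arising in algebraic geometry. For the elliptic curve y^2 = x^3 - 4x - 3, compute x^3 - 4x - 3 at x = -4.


Compute x^3 - 4x - 3 at x = -4:
x^3 = (-4)^3 = -64
(-4)*x = (-4)*(-4) = 16
Sum: -64 + 16 - 3 = -51

-51


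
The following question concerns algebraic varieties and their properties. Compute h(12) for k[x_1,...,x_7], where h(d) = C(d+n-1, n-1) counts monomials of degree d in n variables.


The Hilbert function for the polynomial ring in 7 variables is:
h(d) = C(d+n-1, n-1)
h(12) = C(12+7-1, 7-1) = C(18, 6)
= 18! / (6! * 12!)
= 18564

18564


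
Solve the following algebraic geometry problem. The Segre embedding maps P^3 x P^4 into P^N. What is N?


The Segre embedding maps P^m x P^n into P^N via
all products of coordinates from each factor.
N = (m+1)(n+1) - 1
N = (3+1)(4+1) - 1
N = 4*5 - 1
N = 20 - 1 = 19

19


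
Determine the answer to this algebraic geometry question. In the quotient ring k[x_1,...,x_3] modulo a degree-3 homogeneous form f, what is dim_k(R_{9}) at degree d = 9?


For R = k[x_1,...,x_n]/(f) with f homogeneous of degree e:
The Hilbert series is (1 - t^e)/(1 - t)^n.
So h(d) = C(d+n-1, n-1) - C(d-e+n-1, n-1) for d >= e.
With n=3, e=3, d=9:
C(9+3-1, 3-1) = C(11, 2) = 55
C(9-3+3-1, 3-1) = C(8, 2) = 28
h(9) = 55 - 28 = 27

27


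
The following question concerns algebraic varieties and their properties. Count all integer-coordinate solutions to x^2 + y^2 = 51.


Systematically check integer values of x where x^2 <= 51.
For each valid x, check if 51 - x^2 is a perfect square.
Total integer solutions found: 0

0


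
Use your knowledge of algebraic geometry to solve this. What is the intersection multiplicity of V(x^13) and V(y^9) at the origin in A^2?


The intersection multiplicity of V(x^a) and V(y^b) at the origin is:
I(O; V(x^13), V(y^9)) = dim_k(k[x,y]/(x^13, y^9))
A basis for k[x,y]/(x^13, y^9) is the set of monomials x^i * y^j
where 0 <= i < 13 and 0 <= j < 9.
The number of such monomials is 13 * 9 = 117

117


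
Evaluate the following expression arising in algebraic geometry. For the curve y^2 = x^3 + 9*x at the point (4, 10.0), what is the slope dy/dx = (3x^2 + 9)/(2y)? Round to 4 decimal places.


Using implicit differentiation of y^2 = x^3 + 9*x:
2y * dy/dx = 3x^2 + 9
dy/dx = (3x^2 + 9)/(2y)
Numerator: 3*4^2 + 9 = 57
Denominator: 2*10.0 = 20.0
dy/dx = 57/20.0 = 2.8500

2.8500


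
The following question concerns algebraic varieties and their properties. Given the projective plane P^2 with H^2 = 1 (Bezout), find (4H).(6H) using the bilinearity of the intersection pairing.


Using bilinearity of the intersection pairing on the projective plane P^2:
(aH).(bH) = ab * (H.H)
We have H^2 = 1 (Bezout).
D.E = (4H).(6H) = 4*6*1
= 24*1
= 24

24


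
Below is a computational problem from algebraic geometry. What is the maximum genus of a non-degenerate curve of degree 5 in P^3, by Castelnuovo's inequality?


Castelnuovo's bound: write d - 1 = m(r-1) + epsilon with 0 <= epsilon < r-1.
d - 1 = 5 - 1 = 4
r - 1 = 3 - 1 = 2
4 = 2*2 + 0, so m = 2, epsilon = 0
pi(d, r) = m(m-1)(r-1)/2 + m*epsilon
= 2*1*2/2 + 2*0
= 4/2 + 0
= 2 + 0 = 2

2


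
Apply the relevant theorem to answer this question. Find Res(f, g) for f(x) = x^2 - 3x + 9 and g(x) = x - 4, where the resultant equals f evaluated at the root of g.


For Res(f, x - c), we evaluate f at x = c.
f(4) = 4^2 - 3*4 + 9
= 16 - 12 + 9
= 4 + 9 = 13
Res(f, g) = 13

13


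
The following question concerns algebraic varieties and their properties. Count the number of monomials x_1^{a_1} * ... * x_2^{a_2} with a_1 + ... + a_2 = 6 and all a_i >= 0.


The number of degree-6 monomials in 2 variables is C(d+n-1, n-1).
= C(6+2-1, 2-1) = C(7, 1)
= 7

7


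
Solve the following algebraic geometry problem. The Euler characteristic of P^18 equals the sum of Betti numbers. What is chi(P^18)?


The complex projective space P^18 has one cell in each even real dimension 0, 2, ..., 36.
The cohomology groups are H^{2k}(P^18) = Z for k = 0,...,18, and 0 otherwise.
Euler characteristic = sum of Betti numbers = 1 per even-dimensional cohomology group.
chi(P^18) = 18 + 1 = 19

19


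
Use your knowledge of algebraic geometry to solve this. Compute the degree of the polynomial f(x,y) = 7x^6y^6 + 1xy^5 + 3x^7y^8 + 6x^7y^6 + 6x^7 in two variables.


Examine each term for its total degree (sum of exponents).
  Term '7x^6y^6' has total degree 6+6 = 12.
  Term '1xy^5' has total degree 1+5 = 6.
  Term '3x^7y^8' has total degree 7+8 = 15.
  Term '6x^7y^6' has total degree 7+6 = 13.
  Term '6x^7' has total degree 7+0 = 7.
The maximum total degree among all terms is 15.

15


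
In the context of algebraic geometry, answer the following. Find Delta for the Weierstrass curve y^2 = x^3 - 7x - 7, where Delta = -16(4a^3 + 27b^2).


Compute each component:
4a^3 = 4*(-7)^3 = 4*(-343) = -1372
27b^2 = 27*(-7)^2 = 27*49 = 1323
4a^3 + 27b^2 = -1372 + 1323 = -49
Delta = -16*(-49) = 784

784


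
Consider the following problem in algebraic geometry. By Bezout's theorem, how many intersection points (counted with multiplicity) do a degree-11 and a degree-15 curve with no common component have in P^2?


Bezout's theorem states the intersection count equals the product of degrees.
Intersection count = 11 * 15 = 165

165


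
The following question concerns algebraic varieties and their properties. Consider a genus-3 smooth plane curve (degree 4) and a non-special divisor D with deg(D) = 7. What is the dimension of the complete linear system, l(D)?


First, compute the genus of a smooth plane curve of degree 4:
g = (d-1)(d-2)/2 = (4-1)(4-2)/2 = 3
For a non-special divisor D (i.e., h^1(D) = 0), Riemann-Roch gives:
l(D) = deg(D) - g + 1
Since deg(D) = 7 >= 2g - 1 = 5, D is non-special.
l(D) = 7 - 3 + 1 = 5

5


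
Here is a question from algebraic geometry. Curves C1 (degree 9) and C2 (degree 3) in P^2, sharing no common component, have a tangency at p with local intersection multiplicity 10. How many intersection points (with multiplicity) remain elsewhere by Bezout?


By Bezout's theorem, the total intersection number is d1 * d2.
Total = 9 * 3 = 27
Intersection multiplicity at p = 10
Remaining intersections = 27 - 10 = 17

17


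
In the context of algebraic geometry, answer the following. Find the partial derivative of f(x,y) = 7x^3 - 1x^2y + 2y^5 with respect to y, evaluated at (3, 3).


df/dy = (-1)*x^2 + 5*2*y^4
At (3,3): (-1)*3^2 + 5*2*3^4
= -9 + 810
= 801

801


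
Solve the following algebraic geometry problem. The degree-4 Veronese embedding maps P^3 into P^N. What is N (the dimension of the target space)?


The Veronese embedding v_d: P^n -> P^N maps each point to all
degree-d monomials in n+1 homogeneous coordinates.
N = C(n+d, d) - 1
N = C(3+4, 4) - 1
N = C(7, 4) - 1
C(7, 4) = 35
N = 35 - 1 = 34

34


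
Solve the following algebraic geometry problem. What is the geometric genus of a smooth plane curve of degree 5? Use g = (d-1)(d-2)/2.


Using the genus formula for smooth plane curves:
g = (d-1)(d-2)/2
g = (5-1)(5-2)/2
g = 4*3/2
g = 12/2 = 6

6


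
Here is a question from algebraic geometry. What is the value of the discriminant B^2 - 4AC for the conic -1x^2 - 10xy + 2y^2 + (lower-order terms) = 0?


The discriminant of a conic Ax^2 + Bxy + Cy^2 + ... = 0 is B^2 - 4AC.
B^2 = (-10)^2 = 100
4AC = 4*(-1)*2 = -8
Discriminant = 100 + 8 = 108

108


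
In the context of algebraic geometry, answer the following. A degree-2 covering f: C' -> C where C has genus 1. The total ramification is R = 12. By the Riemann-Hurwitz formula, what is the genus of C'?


Riemann-Hurwitz formula: 2g' - 2 = d(2g - 2) + R
Given: d = 2, g = 1, R = 12
2g' - 2 = 2*(2*1 - 2) + 12
2g' - 2 = 2*0 + 12
2g' - 2 = 0 + 12 = 12
2g' = 14
g' = 7

7


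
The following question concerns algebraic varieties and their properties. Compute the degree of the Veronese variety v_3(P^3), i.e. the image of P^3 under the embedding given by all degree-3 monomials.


The Veronese variety v_3(P^3) has degree d^r.
d^r = 3^3 = 27

27


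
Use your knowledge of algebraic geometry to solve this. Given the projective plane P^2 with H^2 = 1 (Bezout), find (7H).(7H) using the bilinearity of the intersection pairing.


Using bilinearity of the intersection pairing on the projective plane P^2:
(aH).(bH) = ab * (H.H)
We have H^2 = 1 (Bezout).
D.E = (7H).(7H) = 7*7*1
= 49*1
= 49

49


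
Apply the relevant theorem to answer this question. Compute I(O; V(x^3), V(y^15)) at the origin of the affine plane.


The intersection multiplicity of V(x^a) and V(y^b) at the origin is:
I(O; V(x^3), V(y^15)) = dim_k(k[x,y]/(x^3, y^15))
A basis for k[x,y]/(x^3, y^15) is the set of monomials x^i * y^j
where 0 <= i < 3 and 0 <= j < 15.
The number of such monomials is 3 * 15 = 45

45


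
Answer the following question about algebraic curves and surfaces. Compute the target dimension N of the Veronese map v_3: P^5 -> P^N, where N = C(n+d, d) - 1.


The Veronese embedding v_d: P^n -> P^N maps each point to all
degree-d monomials in n+1 homogeneous coordinates.
N = C(n+d, d) - 1
N = C(5+3, 3) - 1
N = C(8, 3) - 1
C(8, 3) = 56
N = 56 - 1 = 55

55


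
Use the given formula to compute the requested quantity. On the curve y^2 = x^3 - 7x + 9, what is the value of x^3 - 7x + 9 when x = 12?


Compute x^3 - 7x + 9 at x = 12:
x^3 = 12^3 = 1728
(-7)*x = (-7)*12 = -84
Sum: 1728 - 84 + 9 = 1653

1653


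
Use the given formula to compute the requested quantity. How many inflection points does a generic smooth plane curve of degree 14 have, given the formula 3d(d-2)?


For a general smooth plane curve C of degree d, the inflection points are
the intersection of C with its Hessian curve, which has degree 3(d-2).
By Bezout, the total intersection number is d * 3(d-2) = 14 * 36 = 504.
For a general curve every flex is ordinary, so each contributes
multiplicity 1 to C·Hess(C), and the number of distinct inflection
points is 3d(d-2).
Inflection points = 3*14*(14-2) = 3*14*12 = 504

504


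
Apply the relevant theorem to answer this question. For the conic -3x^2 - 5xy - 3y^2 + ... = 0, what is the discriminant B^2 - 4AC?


The discriminant of a conic Ax^2 + Bxy + Cy^2 + ... = 0 is B^2 - 4AC.
B^2 = (-5)^2 = 25
4AC = 4*(-3)*(-3) = 36
Discriminant = 25 - 36 = -11

-11


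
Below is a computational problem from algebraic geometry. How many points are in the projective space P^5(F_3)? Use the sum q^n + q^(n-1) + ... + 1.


P^5(F_3) has (q^(n+1) - 1)/(q - 1) points.
= 3^5 + 3^4 + 3^3 + 3^2 + 3^1 + 3^0
= 243 + 81 + 27 + 9 + 3 + 1
= 364

364


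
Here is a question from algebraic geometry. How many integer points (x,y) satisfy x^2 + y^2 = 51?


Systematically check integer values of x where x^2 <= 51.
For each valid x, check if 51 - x^2 is a perfect square.
Total integer solutions found: 0

0


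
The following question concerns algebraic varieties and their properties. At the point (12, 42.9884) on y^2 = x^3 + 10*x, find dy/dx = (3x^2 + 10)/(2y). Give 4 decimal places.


Using implicit differentiation of y^2 = x^3 + 10*x:
2y * dy/dx = 3x^2 + 10
dy/dx = (3x^2 + 10)/(2y)
Numerator: 3*12^2 + 10 = 442
Denominator: 2*42.9884 = 85.9768
dy/dx = 442/85.9768 = 5.1409

5.1409


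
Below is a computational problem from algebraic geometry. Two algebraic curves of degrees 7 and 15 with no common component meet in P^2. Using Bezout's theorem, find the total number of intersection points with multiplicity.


Bezout's theorem states the intersection count equals the product of degrees.
Intersection count = 7 * 15 = 105

105


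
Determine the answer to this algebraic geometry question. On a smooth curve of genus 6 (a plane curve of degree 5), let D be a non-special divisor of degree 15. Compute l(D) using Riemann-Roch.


First, compute the genus of a smooth plane curve of degree 5:
g = (d-1)(d-2)/2 = (5-1)(5-2)/2 = 6
For a non-special divisor D (i.e., h^1(D) = 0), Riemann-Roch gives:
l(D) = deg(D) - g + 1
Since deg(D) = 15 >= 2g - 1 = 11, D is non-special.
l(D) = 15 - 6 + 1 = 10

10


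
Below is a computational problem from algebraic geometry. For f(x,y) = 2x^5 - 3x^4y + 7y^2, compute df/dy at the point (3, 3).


df/dy = (-3)*x^4 + 2*7*y^1
At (3,3): (-3)*3^4 + 2*7*3^1
= -243 + 42
= -201

-201


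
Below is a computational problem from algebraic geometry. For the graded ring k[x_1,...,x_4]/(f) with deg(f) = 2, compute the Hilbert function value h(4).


For R = k[x_1,...,x_n]/(f) with f homogeneous of degree e:
The Hilbert series is (1 - t^e)/(1 - t)^n.
So h(d) = C(d+n-1, n-1) - C(d-e+n-1, n-1) for d >= e.
With n=4, e=2, d=4:
C(4+4-1, 4-1) = C(7, 3) = 35
C(4-2+4-1, 4-1) = C(5, 3) = 10
h(4) = 35 - 10 = 25

25


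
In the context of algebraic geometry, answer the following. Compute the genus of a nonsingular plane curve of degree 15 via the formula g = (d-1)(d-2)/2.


Using the genus formula for smooth plane curves:
g = (d-1)(d-2)/2
g = (15-1)(15-2)/2
g = 14*13/2
g = 182/2 = 91

91


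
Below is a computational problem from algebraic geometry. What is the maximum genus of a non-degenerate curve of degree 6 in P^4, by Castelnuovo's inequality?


Castelnuovo's bound: write d - 1 = m(r-1) + epsilon with 0 <= epsilon < r-1.
d - 1 = 6 - 1 = 5
r - 1 = 4 - 1 = 3
5 = 1*3 + 2, so m = 1, epsilon = 2
pi(d, r) = m(m-1)(r-1)/2 + m*epsilon
= 1*0*3/2 + 1*2
= 0/2 + 2
= 0 + 2 = 2

2


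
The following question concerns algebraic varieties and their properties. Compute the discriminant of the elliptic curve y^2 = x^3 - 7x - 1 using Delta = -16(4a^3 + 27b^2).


Compute each component:
4a^3 = 4*(-7)^3 = 4*(-343) = -1372
27b^2 = 27*(-1)^2 = 27*1 = 27
4a^3 + 27b^2 = -1372 + 27 = -1345
Delta = -16*(-1345) = 21520

21520


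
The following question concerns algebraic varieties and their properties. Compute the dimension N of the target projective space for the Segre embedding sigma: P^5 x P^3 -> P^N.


The Segre embedding maps P^m x P^n into P^N via
all products of coordinates from each factor.
N = (m+1)(n+1) - 1
N = (5+1)(3+1) - 1
N = 6*4 - 1
N = 24 - 1 = 23

23


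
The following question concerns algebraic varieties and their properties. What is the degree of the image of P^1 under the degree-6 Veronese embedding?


The Veronese variety v_6(P^1) has degree d^r.
d^r = 6^1 = 6

6


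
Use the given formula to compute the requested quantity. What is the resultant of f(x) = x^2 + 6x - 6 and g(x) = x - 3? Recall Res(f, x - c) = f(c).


For Res(f, x - c), we evaluate f at x = c.
f(3) = 3^2 + 6*3 - 6
= 9 + 18 - 6
= 27 - 6 = 21
Res(f, g) = 21

21


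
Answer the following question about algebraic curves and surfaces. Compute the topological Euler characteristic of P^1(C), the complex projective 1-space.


The complex projective space P^1 has one cell in each even real dimension 0, 2, ..., 2.
The cohomology groups are H^{2k}(P^1) = Z for k = 0,...,1, and 0 otherwise.
Euler characteristic = sum of Betti numbers = 1 per even-dimensional cohomology group.
chi(P^1) = 1 + 1 = 2

2


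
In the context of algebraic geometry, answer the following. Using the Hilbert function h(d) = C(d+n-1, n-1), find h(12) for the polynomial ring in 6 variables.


The Hilbert function for the polynomial ring in 6 variables is:
h(d) = C(d+n-1, n-1)
h(12) = C(12+6-1, 6-1) = C(17, 5)
= 17! / (5! * 12!)
= 6188

6188


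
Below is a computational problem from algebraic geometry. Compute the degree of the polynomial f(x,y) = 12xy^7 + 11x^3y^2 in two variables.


Examine each term for its total degree (sum of exponents).
  Term '12xy^7' has total degree 1+7 = 8.
  Term '11x^3y^2' has total degree 3+2 = 5.
The maximum total degree among all terms is 8.

8


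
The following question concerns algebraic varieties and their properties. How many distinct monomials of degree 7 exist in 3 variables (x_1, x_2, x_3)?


The number of degree-7 monomials in 3 variables is C(d+n-1, n-1).
= C(7+3-1, 3-1) = C(9, 2)
= 36

36


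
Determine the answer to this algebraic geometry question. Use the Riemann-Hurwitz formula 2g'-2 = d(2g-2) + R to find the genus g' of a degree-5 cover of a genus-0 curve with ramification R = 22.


Riemann-Hurwitz formula: 2g' - 2 = d(2g - 2) + R
Given: d = 5, g = 0, R = 22
2g' - 2 = 5*(2*0 - 2) + 22
2g' - 2 = 5*(-2) + 22
2g' - 2 = -10 + 22 = 12
2g' = 14
g' = 7

7


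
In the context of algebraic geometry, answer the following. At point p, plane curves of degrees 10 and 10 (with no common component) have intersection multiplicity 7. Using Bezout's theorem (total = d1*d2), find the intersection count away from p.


By Bezout's theorem, the total intersection number is d1 * d2.
Total = 10 * 10 = 100
Intersection multiplicity at p = 7
Remaining intersections = 100 - 7 = 93

93


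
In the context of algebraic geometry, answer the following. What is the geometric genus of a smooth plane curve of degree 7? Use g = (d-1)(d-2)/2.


Using the genus formula for smooth plane curves:
g = (d-1)(d-2)/2
g = (7-1)(7-2)/2
g = 6*5/2
g = 30/2 = 15

15


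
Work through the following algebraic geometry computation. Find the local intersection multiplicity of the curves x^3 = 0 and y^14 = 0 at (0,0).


The intersection multiplicity of V(x^a) and V(y^b) at the origin is:
I(O; V(x^3), V(y^14)) = dim_k(k[x,y]/(x^3, y^14))
A basis for k[x,y]/(x^3, y^14) is the set of monomials x^i * y^j
where 0 <= i < 3 and 0 <= j < 14.
The number of such monomials is 3 * 14 = 42

42


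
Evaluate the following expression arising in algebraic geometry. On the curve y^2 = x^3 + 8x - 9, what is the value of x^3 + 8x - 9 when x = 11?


Compute x^3 + 8x - 9 at x = 11:
x^3 = 11^3 = 1331
8*x = 8*11 = 88
Sum: 1331 + 88 - 9 = 1410

1410


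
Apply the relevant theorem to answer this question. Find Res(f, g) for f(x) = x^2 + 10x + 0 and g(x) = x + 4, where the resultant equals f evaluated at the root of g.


For Res(f, x - c), we evaluate f at x = c.
f(-4) = (-4)^2 + 10*(-4) + 0
= 16 - 40 + 0
= -24 + 0 = -24
Res(f, g) = -24

-24


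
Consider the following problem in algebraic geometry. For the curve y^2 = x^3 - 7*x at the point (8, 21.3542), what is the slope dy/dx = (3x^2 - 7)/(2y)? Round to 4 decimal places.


Using implicit differentiation of y^2 = x^3 - 7*x:
2y * dy/dx = 3x^2 - 7
dy/dx = (3x^2 - 7)/(2y)
Numerator: 3*8^2 - 7 = 185
Denominator: 2*21.3542 = 42.7084
dy/dx = 185/42.7084 = 4.3317

4.3317


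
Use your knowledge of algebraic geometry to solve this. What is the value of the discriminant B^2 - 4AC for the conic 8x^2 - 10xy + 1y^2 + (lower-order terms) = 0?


The discriminant of a conic Ax^2 + Bxy + Cy^2 + ... = 0 is B^2 - 4AC.
B^2 = (-10)^2 = 100
4AC = 4*8*1 = 32
Discriminant = 100 - 32 = 68

68


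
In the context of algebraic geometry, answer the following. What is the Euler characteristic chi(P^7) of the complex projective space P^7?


The complex projective space P^7 has one cell in each even real dimension 0, 2, ..., 14.
The cohomology groups are H^{2k}(P^7) = Z for k = 0,...,7, and 0 otherwise.
Euler characteristic = sum of Betti numbers = 1 per even-dimensional cohomology group.
chi(P^7) = 7 + 1 = 8

8


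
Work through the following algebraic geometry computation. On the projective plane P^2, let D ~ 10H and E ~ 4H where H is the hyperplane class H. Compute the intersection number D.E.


Using bilinearity of the intersection pairing on the projective plane P^2:
(aH).(bH) = ab * (H.H)
We have H^2 = 1 (Bezout).
D.E = (10H).(4H) = 10*4*1
= 40*1
= 40

40


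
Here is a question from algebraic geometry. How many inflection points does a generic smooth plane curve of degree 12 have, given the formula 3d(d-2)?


For a general smooth plane curve C of degree d, the inflection points are
the intersection of C with its Hessian curve, which has degree 3(d-2).
By Bezout, the total intersection number is d * 3(d-2) = 12 * 30 = 360.
For a general curve every flex is ordinary, so each contributes
multiplicity 1 to C·Hess(C), and the number of distinct inflection
points is 3d(d-2).
Inflection points = 3*12*(12-2) = 3*12*10 = 360

360


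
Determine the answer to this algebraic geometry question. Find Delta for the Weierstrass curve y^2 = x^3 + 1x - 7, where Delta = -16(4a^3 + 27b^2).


Compute each component:
4a^3 = 4*1^3 = 4*1 = 4
27b^2 = 27*(-7)^2 = 27*49 = 1323
4a^3 + 27b^2 = 4 + 1323 = 1327
Delta = -16*1327 = -21232

-21232


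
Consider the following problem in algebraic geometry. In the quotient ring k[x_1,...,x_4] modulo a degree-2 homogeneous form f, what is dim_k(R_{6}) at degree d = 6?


For R = k[x_1,...,x_n]/(f) with f homogeneous of degree e:
The Hilbert series is (1 - t^e)/(1 - t)^n.
So h(d) = C(d+n-1, n-1) - C(d-e+n-1, n-1) for d >= e.
With n=4, e=2, d=6:
C(6+4-1, 4-1) = C(9, 3) = 84
C(6-2+4-1, 4-1) = C(7, 3) = 35
h(6) = 84 - 35 = 49

49


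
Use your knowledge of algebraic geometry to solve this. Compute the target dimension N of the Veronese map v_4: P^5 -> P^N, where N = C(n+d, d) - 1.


The Veronese embedding v_d: P^n -> P^N maps each point to all
degree-d monomials in n+1 homogeneous coordinates.
N = C(n+d, d) - 1
N = C(5+4, 4) - 1
N = C(9, 4) - 1
C(9, 4) = 126
N = 126 - 1 = 125

125


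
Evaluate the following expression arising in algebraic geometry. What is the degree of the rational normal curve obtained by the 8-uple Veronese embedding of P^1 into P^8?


The rational normal curve in P^8 is the image of P^1 under the 8-uple Veronese.
A general hyperplane in P^8 pulls back to a degree-8 form on P^1, which has 8 zeros,
so the curve meets a general hyperplane in 8 points. Degree = 8.

8


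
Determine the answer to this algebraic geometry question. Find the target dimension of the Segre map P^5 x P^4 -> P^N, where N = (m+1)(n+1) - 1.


The Segre embedding maps P^m x P^n into P^N via
all products of coordinates from each factor.
N = (m+1)(n+1) - 1
N = (5+1)(4+1) - 1
N = 6*5 - 1
N = 30 - 1 = 29

29


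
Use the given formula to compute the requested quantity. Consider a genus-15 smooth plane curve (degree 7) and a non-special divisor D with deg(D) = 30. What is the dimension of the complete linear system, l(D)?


First, compute the genus of a smooth plane curve of degree 7:
g = (d-1)(d-2)/2 = (7-1)(7-2)/2 = 15
For a non-special divisor D (i.e., h^1(D) = 0), Riemann-Roch gives:
l(D) = deg(D) - g + 1
Since deg(D) = 30 >= 2g - 1 = 29, D is non-special.
l(D) = 30 - 15 + 1 = 16

16


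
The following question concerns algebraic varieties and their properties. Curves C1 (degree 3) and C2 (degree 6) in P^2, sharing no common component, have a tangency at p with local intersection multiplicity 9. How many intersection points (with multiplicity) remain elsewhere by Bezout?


By Bezout's theorem, the total intersection number is d1 * d2.
Total = 3 * 6 = 18
Intersection multiplicity at p = 9
Remaining intersections = 18 - 9 = 9

9


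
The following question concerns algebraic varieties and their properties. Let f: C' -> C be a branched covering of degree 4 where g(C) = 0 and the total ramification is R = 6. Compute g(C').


Riemann-Hurwitz formula: 2g' - 2 = d(2g - 2) + R
Given: d = 4, g = 0, R = 6
2g' - 2 = 4*(2*0 - 2) + 6
2g' - 2 = 4*(-2) + 6
2g' - 2 = -8 + 6 = -2
2g' = 0
g' = 0

0


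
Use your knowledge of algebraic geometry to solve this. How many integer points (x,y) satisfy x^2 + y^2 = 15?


Systematically check integer values of x where x^2 <= 15.
For each valid x, check if 15 - x^2 is a perfect square.
Total integer solutions found: 0

0


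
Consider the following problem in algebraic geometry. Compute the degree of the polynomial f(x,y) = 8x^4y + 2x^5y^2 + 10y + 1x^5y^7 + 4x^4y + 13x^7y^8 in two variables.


Examine each term for its total degree (sum of exponents).
  Term '8x^4y' has total degree 4+1 = 5.
  Term '2x^5y^2' has total degree 5+2 = 7.
  Term '10y' has total degree 0+1 = 1.
  Term '1x^5y^7' has total degree 5+7 = 12.
  Term '4x^4y' has total degree 4+1 = 5.
  Term '13x^7y^8' has total degree 7+8 = 15.
The maximum total degree among all terms is 15.

15


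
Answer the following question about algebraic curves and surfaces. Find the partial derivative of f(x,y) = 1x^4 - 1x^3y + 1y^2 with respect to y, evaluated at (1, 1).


df/dy = (-1)*x^3 + 2*1*y^1
At (1,1): (-1)*1^3 + 2*1*1^1
= -1 + 2
= 1

1


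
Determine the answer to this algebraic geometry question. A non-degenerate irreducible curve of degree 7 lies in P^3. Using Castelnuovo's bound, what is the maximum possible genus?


Castelnuovo's bound: write d - 1 = m(r-1) + epsilon with 0 <= epsilon < r-1.
d - 1 = 7 - 1 = 6
r - 1 = 3 - 1 = 2
6 = 3*2 + 0, so m = 3, epsilon = 0
pi(d, r) = m(m-1)(r-1)/2 + m*epsilon
= 3*2*2/2 + 3*0
= 12/2 + 0
= 6 + 0 = 6

6


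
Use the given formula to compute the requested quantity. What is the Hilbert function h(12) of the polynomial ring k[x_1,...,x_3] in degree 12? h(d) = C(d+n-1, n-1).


The Hilbert function for the polynomial ring in 3 variables is:
h(d) = C(d+n-1, n-1)
h(12) = C(12+3-1, 3-1) = C(14, 2)
= 14! / (2! * 12!)
= 91

91


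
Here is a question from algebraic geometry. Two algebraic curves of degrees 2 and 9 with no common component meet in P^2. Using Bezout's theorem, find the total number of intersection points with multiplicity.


Bezout's theorem states the intersection count equals the product of degrees.
Intersection count = 2 * 9 = 18

18


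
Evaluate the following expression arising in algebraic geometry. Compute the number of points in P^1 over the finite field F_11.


P^1(F_11) has (q^(n+1) - 1)/(q - 1) points.
= 11^1 + 11^0
= 11 + 1
= 12

12


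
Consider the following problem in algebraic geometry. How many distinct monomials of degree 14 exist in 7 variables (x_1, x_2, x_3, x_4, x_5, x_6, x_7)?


The number of degree-14 monomials in 7 variables is C(d+n-1, n-1).
= C(14+7-1, 7-1) = C(20, 6)
= 38760

38760


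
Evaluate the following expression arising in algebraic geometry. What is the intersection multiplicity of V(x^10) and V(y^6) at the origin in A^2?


The intersection multiplicity of V(x^a) and V(y^b) at the origin is:
I(O; V(x^10), V(y^6)) = dim_k(k[x,y]/(x^10, y^6))
A basis for k[x,y]/(x^10, y^6) is the set of monomials x^i * y^j
where 0 <= i < 10 and 0 <= j < 6.
The number of such monomials is 10 * 6 = 60

60


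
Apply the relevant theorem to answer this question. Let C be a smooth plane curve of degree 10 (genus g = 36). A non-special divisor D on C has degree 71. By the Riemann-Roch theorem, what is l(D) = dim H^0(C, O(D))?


First, compute the genus of a smooth plane curve of degree 10:
g = (d-1)(d-2)/2 = (10-1)(10-2)/2 = 36
For a non-special divisor D (i.e., h^1(D) = 0), Riemann-Roch gives:
l(D) = deg(D) - g + 1
Since deg(D) = 71 >= 2g - 1 = 71, D is non-special.
l(D) = 71 - 36 + 1 = 36

36


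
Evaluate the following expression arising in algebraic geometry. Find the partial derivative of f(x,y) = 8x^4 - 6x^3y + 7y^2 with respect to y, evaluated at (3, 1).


df/dy = (-6)*x^3 + 2*7*y^1
At (3,1): (-6)*3^3 + 2*7*1^1
= -162 + 14
= -148

-148


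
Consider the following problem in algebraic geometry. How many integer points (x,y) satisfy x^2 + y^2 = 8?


Systematically check integer values of x where x^2 <= 8.
For each valid x, check if 8 - x^2 is a perfect square.
x=2: 8 - 4 = 4, sqrt = 2 (valid)
Total integer solutions found: 4

4


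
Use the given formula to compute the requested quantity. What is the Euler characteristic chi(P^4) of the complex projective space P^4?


The complex projective space P^4 has one cell in each even real dimension 0, 2, ..., 8.
The cohomology groups are H^{2k}(P^4) = Z for k = 0,...,4, and 0 otherwise.
Euler characteristic = sum of Betti numbers = 1 per even-dimensional cohomology group.
chi(P^4) = 4 + 1 = 5

5


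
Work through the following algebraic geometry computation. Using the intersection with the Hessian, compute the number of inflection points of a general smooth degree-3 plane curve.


For a general smooth plane curve C of degree d, the inflection points are
the intersection of C with its Hessian curve, which has degree 3(d-2).
By Bezout, the total intersection number is d * 3(d-2) = 3 * 3 = 9.
For a general curve every flex is ordinary, so each contributes
multiplicity 1 to C·Hess(C), and the number of distinct inflection
points is 3d(d-2).
Inflection points = 3*3*(3-2) = 3*3*1 = 9

9


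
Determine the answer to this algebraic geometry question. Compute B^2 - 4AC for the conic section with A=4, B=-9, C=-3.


The discriminant of a conic Ax^2 + Bxy + Cy^2 + ... = 0 is B^2 - 4AC.
B^2 = (-9)^2 = 81
4AC = 4*4*(-3) = -48
Discriminant = 81 + 48 = 129

129


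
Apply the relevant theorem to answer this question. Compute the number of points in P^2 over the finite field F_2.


P^2(F_2) has (q^(n+1) - 1)/(q - 1) points.
= 2^2 + 2^1 + 2^0
= 4 + 2 + 1
= 7

7


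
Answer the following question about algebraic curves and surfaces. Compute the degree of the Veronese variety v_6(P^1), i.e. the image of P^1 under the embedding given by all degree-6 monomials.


The Veronese variety v_6(P^1) has degree d^r.
d^r = 6^1 = 6

6


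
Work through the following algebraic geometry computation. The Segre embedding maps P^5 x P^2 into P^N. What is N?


The Segre embedding maps P^m x P^n into P^N via
all products of coordinates from each factor.
N = (m+1)(n+1) - 1
N = (5+1)(2+1) - 1
N = 6*3 - 1
N = 18 - 1 = 17

17


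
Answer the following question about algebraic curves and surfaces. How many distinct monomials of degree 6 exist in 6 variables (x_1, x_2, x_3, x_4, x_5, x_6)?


The number of degree-6 monomials in 6 variables is C(d+n-1, n-1).
= C(6+6-1, 6-1) = C(11, 5)
= 462

462
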